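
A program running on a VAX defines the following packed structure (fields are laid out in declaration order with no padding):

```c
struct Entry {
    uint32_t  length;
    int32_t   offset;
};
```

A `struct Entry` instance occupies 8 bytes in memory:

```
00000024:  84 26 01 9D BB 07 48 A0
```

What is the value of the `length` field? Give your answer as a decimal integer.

2634098308

`length` is the first field, at byte offset 0, occupying 4 bytes.
Bytes at offsets 0..3: 84 26 01 9D.
Little-endian stores the least-significant byte at the lowest address.
Reassemble most-significant byte first: 9D 01 26 84 → 0x9D012684.
0x9D012684 = 2634098308.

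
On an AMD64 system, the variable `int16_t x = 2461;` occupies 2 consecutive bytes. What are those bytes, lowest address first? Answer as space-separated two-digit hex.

9D 09

2461 in hexadecimal, padded to 16 bits, is 0x099D.
Split into bytes (most-significant first): 09 9D.
In little-endian order the low byte comes first in memory.
So at ascending addresses the bytes are 9D 09.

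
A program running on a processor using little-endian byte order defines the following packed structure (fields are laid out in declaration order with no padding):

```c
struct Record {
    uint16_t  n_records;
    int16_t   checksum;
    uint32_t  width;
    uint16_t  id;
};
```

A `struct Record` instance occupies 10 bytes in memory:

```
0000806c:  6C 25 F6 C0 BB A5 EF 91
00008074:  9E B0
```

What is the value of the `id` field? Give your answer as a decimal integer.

`id` follows `n_records` (2 B), `checksum` (2 B), `width` (4 B), so it starts at offset 2 + 2 + 4 = 8 and occupies 2 bytes.
Bytes at offsets 8..9: 9E B0.
Little-endian stores the least-significant byte at the lowest address.
Reassemble most-significant byte first: B0 9E → 0xB09E.
0xB09E = 45214.

45214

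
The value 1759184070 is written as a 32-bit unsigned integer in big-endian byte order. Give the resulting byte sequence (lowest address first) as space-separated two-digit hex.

68 DB 04 C6

1759184070 in hexadecimal, padded to 32 bits, is 0x68DB04C6.
Split into bytes (most-significant first): 68 DB 04 C6.
In big-endian order the high byte comes first in memory.
So the memory order matches the most-significant-first order: 68 DB 04 C6.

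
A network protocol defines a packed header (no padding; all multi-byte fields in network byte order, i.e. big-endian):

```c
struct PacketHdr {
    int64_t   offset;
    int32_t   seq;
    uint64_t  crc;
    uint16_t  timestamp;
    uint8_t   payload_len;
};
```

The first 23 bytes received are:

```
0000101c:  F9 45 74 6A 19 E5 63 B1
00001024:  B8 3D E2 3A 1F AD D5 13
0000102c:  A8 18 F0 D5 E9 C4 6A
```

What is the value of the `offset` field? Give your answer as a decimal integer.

-484853385822641231

`offset` is the first field, at byte offset 0, occupying 8 bytes.
Bytes at offsets 0..7: F9 45 74 6A 19 E5 63 B1.
Big-endian stores the most-significant byte at the lowest address.
The bytes are already most-significant first: 0xF945746A19E563B1.
Top bit is set, so as a signed 64-bit value this is 0xF945746A19E563B1 − 2^64 = -484853385822641231.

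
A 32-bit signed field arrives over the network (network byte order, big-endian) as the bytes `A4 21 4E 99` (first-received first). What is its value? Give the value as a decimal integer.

Big-endian: lowest address holds the most-significant byte.
The bytes are already most-significant first: 0xA4214E99.
Top bit is set, so as a signed 32-bit value this is 0xA4214E99 − 2^32 = -1541321063.

-1541321063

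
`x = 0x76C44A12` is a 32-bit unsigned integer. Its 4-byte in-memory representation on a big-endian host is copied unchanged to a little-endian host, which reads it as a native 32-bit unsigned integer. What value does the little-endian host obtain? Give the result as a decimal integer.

306889846

Stored big-endian, the bytes at ascending addresses are 76 C4 4A 12.
Read back as little-endian, the first byte is least significant, giving 0x124AC476.
0x124AC476 = 306889846.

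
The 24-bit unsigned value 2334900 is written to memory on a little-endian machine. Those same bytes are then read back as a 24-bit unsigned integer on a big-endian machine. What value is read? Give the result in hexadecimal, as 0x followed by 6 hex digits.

2334900 in 24-bit hexadecimal is 0x23A0B4.
Stored little-endian, the bytes at ascending addresses are B4 A0 23.
Read back as big-endian, the last byte is least significant, giving 0xB4A023.

0xB4A023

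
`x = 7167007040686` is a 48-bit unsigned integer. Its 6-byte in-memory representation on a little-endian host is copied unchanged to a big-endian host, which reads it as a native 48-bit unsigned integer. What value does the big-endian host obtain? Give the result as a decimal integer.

7167007040686 in 48-bit hexadecimal is 0x0684B2E8A4AE.
Stored little-endian, the bytes at ascending addresses are AE A4 E8 B2 84 06.
Read back as big-endian, the last byte is least significant, giving 0xAEA4E8B28406.
0xAEA4E8B28406 = 192023301882886.

192023301882886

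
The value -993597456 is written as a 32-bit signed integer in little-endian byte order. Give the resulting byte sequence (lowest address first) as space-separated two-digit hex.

Two's complement of -993597456 in 32 bits: 993597456 = 0x3B391810; invert → 0xC4C6E7EF; add 1 → 0xC4C6E7F0.
Split into bytes (most-significant first): C4 C6 E7 F0.
In little-endian order the low byte comes first in memory.
So at ascending addresses the bytes are F0 E7 C6 C4.

F0 E7 C6 C4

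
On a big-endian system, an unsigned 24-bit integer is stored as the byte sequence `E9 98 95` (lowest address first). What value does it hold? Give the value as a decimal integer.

In big-endian order the high byte comes first in memory.
The bytes are already most-significant first: 0xE99895.
0xE99895 = 15308949.

15308949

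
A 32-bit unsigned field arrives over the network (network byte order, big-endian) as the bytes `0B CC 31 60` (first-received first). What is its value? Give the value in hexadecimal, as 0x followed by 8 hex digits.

Big-endian: lowest address holds the most-significant byte.
The bytes are already most-significant first: 0x0BCC3160.

0x0BCC3160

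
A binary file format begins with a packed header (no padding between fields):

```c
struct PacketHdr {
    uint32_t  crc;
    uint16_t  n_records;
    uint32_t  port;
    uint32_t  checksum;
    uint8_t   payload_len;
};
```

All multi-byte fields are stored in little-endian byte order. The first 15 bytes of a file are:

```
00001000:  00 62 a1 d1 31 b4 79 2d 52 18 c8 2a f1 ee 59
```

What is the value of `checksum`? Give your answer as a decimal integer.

`checksum` follows `crc` (4 B), `n_records` (2 B), `port` (4 B), so it starts at offset 4 + 2 + 4 = 10 and occupies 4 bytes.
Bytes at offsets 10..13: C8 2A F1 EE.
In little-endian order the low byte comes first in memory.
Reassemble most-significant byte first: EE F1 2A C8 → 0xEEF12AC8.
0xEEF12AC8 = 4008782536.

4008782536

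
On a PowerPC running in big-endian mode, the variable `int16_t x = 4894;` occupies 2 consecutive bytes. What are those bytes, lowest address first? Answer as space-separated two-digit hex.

13 1E

4894 in hexadecimal, padded to 16 bits, is 0x131E.
Split into bytes (most-significant first): 13 1E.
Big-endian: lowest address holds the most-significant byte.
So the memory order matches the most-significant-first order: 13 1E.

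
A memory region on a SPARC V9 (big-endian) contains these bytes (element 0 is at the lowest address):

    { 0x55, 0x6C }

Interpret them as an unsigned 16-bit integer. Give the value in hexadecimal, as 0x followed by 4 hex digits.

0x556C

In big-endian order the high byte comes first in memory.
The bytes are already most-significant first: 0x556C.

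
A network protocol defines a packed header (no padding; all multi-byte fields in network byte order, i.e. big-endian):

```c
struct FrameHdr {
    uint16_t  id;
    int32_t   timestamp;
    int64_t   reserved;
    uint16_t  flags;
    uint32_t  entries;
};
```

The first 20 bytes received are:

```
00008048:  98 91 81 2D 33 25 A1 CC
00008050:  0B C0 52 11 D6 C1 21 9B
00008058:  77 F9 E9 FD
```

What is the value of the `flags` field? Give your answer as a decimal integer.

`flags` follows `id` (2 B), `timestamp` (4 B), `reserved` (8 B), so it starts at offset 2 + 4 + 8 = 14 and occupies 2 bytes.
Bytes at offsets 14..15: 21 9B.
In big-endian order the high byte comes first in memory.
The bytes are already most-significant first: 0x219B.
0x219B = 8603.

8603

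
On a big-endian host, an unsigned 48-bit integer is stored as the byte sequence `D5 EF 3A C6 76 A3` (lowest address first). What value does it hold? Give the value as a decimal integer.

In big-endian order the high byte comes first in memory.
The bytes are already most-significant first: 0xD5EF3AC676A3.
0xD5EF3AC676A3 = 235223459985059.

235223459985059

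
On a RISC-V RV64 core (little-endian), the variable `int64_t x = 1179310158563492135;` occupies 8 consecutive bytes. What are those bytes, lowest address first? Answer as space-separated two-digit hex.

1179310158563492135 in hexadecimal, padded to 64 bits, is 0x105DC057492FC127.
Split into bytes (most-significant first): 10 5D C0 57 49 2F C1 27.
Little-endian: lowest address holds the least-significant byte.
So at ascending addresses the bytes are 27 C1 2F 49 57 C0 5D 10.

27 C1 2F 49 57 C0 5D 10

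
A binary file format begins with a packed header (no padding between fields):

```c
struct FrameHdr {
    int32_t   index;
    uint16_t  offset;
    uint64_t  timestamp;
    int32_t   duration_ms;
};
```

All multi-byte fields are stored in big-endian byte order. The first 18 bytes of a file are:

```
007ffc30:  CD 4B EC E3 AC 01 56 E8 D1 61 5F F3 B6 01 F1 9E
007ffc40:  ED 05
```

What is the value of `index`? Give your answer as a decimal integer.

`index` is the first field, at byte offset 0, occupying 4 bytes.
Bytes at offsets 0..3: CD 4B EC E3.
Big-endian stores the most-significant byte at the lowest address.
The bytes are already most-significant first: 0xCD4BECE3.
Top bit is set, so as a signed 32-bit value this is 0xCD4BECE3 − 2^32 = -850662173.

-850662173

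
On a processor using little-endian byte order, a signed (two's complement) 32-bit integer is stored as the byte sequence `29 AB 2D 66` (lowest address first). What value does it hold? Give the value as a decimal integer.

In little-endian order the low byte comes first in memory.
Reassemble most-significant byte first: 66 2D AB 29 → 0x662DAB29.
0x662DAB29 = 1714268969.

1714268969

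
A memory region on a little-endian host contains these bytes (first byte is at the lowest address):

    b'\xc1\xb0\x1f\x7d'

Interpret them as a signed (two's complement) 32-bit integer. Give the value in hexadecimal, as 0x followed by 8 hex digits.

Little-endian: lowest address holds the least-significant byte.
Reassemble most-significant byte first: 7D 1F B0 C1 → 0x7D1FB0C1.

0x7D1FB0C1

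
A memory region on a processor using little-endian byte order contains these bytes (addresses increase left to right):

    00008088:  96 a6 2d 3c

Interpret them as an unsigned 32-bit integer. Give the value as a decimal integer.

1009624726

Little-endian stores the least-significant byte at the lowest address.
Reassemble most-significant byte first: 3C 2D A6 96 → 0x3C2DA696.
0x3C2DA696 = 1009624726.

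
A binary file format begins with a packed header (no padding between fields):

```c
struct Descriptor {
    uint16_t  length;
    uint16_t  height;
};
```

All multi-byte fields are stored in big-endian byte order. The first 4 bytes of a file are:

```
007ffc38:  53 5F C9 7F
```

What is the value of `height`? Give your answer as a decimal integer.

51583

`height` follows `length` (2 bytes), so it starts at byte offset 2 and occupies 2 bytes.
Bytes at offsets 2..3: C9 7F.
Big-endian stores the most-significant byte at the lowest address.
The bytes are already most-significant first: 0xC97F.
0xC97F = 51583.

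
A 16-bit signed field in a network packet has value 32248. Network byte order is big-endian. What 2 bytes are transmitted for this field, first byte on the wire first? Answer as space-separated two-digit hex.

7D F8

32248 in hexadecimal, padded to 16 bits, is 0x7DF8.
Split into bytes (most-significant first): 7D F8.
In big-endian order the high byte comes first in memory.
So the memory order matches the most-significant-first order: 7D F8.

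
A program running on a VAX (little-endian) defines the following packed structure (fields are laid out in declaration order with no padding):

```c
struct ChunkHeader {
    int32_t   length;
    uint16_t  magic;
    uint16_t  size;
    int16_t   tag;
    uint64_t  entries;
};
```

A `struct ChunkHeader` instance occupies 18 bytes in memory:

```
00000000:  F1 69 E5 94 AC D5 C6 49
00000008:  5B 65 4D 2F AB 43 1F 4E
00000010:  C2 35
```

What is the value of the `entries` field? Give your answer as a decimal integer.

3873744525678292813

`entries` follows `length` (4 B), `magic` (2 B), `size` (2 B), `tag` (2 B), so it starts at offset 4 + 2 + 2 + 2 = 10 and occupies 8 bytes.
Bytes at offsets 10..17: 4D 2F AB 43 1F 4E C2 35.
Little-endian stores the least-significant byte at the lowest address.
Reassemble most-significant byte first: 35 C2 4E 1F 43 AB 2F 4D → 0x35C24E1F43AB2F4D.
0x35C24E1F43AB2F4D = 3873744525678292813.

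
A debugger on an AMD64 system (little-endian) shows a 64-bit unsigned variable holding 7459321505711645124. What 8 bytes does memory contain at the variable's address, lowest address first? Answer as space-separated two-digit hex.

C4 E1 5F 65 63 D5 84 67

7459321505711645124 in hexadecimal, padded to 64 bits, is 0x6784D563655FE1C4.
Split into bytes (most-significant first): 67 84 D5 63 65 5F E1 C4.
Little-endian: lowest address holds the least-significant byte.
So at ascending addresses the bytes are C4 E1 5F 65 63 D5 84 67.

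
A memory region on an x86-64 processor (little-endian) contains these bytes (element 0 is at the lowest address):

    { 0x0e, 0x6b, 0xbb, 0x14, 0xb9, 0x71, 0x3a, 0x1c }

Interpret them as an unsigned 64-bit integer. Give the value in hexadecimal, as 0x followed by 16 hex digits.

0x1C3A71B914BB6B0E

Little-endian stores the least-significant byte at the lowest address.
Reassemble most-significant byte first: 1C 3A 71 B9 14 BB 6B 0E → 0x1C3A71B914BB6B0E.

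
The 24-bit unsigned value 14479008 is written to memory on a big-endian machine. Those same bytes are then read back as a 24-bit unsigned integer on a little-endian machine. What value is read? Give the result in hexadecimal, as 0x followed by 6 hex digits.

0xA0EEDC

14479008 in 24-bit hexadecimal is 0xDCEEA0.
Stored big-endian, the bytes at ascending addresses are DC EE A0.
Read back as little-endian, the first byte is least significant, giving 0xA0EEDC.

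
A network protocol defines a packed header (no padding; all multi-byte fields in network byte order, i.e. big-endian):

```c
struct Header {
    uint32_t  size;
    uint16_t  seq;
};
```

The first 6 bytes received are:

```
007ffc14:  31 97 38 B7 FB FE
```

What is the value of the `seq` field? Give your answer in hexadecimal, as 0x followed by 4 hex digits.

0xFBFE

`seq` follows `size` (4 bytes), so it starts at byte offset 4 and occupies 2 bytes.
Bytes at offsets 4..5: FB FE.
Big-endian stores the most-significant byte at the lowest address.
The bytes are already most-significant first: 0xFBFE.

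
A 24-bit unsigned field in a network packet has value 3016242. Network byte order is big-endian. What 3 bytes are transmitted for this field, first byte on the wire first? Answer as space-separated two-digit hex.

3016242 in hexadecimal, padded to 24 bits, is 0x2E0632.
Split into bytes (most-significant first): 2E 06 32.
In big-endian order the high byte comes first in memory.
So the memory order matches the most-significant-first order: 2E 06 32.

2E 06 32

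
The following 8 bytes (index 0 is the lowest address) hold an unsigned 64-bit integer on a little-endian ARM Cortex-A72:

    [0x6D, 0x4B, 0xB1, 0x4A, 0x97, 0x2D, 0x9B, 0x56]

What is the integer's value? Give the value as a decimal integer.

6240631836468398957

Little-endian: lowest address holds the least-significant byte.
Reassemble most-significant byte first: 56 9B 2D 97 4A B1 4B 6D → 0x569B2D974AB14B6D.
0x569B2D974AB14B6D = 6240631836468398957.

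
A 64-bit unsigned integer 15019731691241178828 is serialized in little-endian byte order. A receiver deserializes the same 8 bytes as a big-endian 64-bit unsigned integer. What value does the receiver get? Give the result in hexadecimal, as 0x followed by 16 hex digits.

0xCC861B2E65CE70D0

15019731691241178828 in 64-bit hexadecimal is 0xD070CE652E1B86CC.
Stored little-endian, the bytes at ascending addresses are CC 86 1B 2E 65 CE 70 D0.
Read back as big-endian, the last byte is least significant, giving 0xCC861B2E65CE70D0.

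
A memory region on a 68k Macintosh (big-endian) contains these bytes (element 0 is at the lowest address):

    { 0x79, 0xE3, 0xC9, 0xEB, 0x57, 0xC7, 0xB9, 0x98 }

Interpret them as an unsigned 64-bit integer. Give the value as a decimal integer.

8783085710929803672

In big-endian order the high byte comes first in memory.
The bytes are already most-significant first: 0x79E3C9EB57C7B998.
0x79E3C9EB57C7B998 = 8783085710929803672.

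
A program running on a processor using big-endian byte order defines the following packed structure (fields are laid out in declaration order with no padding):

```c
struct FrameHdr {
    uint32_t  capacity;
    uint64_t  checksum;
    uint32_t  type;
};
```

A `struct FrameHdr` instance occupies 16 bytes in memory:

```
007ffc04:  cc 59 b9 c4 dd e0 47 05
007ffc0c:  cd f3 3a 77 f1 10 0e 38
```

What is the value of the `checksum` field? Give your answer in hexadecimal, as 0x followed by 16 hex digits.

`checksum` follows `capacity` (4 bytes), so it starts at byte offset 4 and occupies 8 bytes.
Bytes at offsets 4..11: DD E0 47 05 CD F3 3A 77.
In big-endian order the high byte comes first in memory.
The bytes are already most-significant first: 0xDDE04705CDF33A77.

0xDDE04705CDF33A77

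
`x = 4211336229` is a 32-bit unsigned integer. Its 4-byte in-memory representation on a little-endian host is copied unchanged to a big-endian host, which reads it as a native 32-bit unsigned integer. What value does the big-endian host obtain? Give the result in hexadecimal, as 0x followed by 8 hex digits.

4211336229 in 32-bit hexadecimal is 0xFB03E425.
Stored little-endian, the bytes at ascending addresses are 25 E4 03 FB.
Read back as big-endian, the last byte is least significant, giving 0x25E403FB.

0x25E403FB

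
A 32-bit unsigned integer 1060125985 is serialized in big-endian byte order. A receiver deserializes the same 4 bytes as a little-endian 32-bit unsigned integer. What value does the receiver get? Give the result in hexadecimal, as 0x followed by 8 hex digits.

0x213D303F

1060125985 in 32-bit hexadecimal is 0x3F303D21.
Stored big-endian, the bytes at ascending addresses are 3F 30 3D 21.
Read back as little-endian, the first byte is least significant, giving 0x213D303F.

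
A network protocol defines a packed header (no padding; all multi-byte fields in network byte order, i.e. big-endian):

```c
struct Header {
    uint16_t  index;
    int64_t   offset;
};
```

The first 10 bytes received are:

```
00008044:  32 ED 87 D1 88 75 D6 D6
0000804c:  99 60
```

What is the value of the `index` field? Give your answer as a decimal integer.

`index` is the first field, at byte offset 0, occupying 2 bytes.
Bytes at offsets 0..1: 32 ED.
Big-endian stores the most-significant byte at the lowest address.
The bytes are already most-significant first: 0x32ED.
0x32ED = 13037.

13037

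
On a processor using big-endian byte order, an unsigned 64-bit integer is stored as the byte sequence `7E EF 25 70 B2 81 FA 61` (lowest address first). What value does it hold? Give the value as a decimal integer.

In big-endian order the high byte comes first in memory.
The bytes are already most-significant first: 0x7EEF2570B281FA61.
0x7EEF2570B281FA61 = 9146570534174194273.

9146570534174194273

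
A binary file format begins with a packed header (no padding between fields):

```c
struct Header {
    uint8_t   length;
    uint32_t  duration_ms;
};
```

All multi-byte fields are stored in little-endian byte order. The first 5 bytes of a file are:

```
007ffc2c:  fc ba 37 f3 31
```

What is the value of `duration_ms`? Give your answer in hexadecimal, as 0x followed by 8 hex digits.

`duration_ms` follows `length` (1 byte), so it starts at byte offset 1 and occupies 4 bytes.
Bytes at offsets 1..4: BA 37 F3 31.
In little-endian order the low byte comes first in memory.
Reassemble most-significant byte first: 31 F3 37 BA → 0x31F337BA.

0x31F337BA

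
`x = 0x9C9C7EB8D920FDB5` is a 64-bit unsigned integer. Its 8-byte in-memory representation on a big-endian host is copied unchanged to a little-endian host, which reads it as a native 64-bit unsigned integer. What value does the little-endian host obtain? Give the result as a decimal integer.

13113673809448049820

Stored big-endian, the bytes at ascending addresses are 9C 9C 7E B8 D9 20 FD B5.
Read back as little-endian, the first byte is least significant, giving 0xB5FD20D9B87E9C9C.
0xB5FD20D9B87E9C9C = 13113673809448049820.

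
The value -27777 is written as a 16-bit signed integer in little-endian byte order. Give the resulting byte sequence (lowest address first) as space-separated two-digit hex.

Two's complement of -27777 in 16 bits: 27777 = 0x6C81; invert → 0x937E; add 1 → 0x937F.
Split into bytes (most-significant first): 93 7F.
In little-endian order the low byte comes first in memory.
So at ascending addresses the bytes are 7F 93.

7F 93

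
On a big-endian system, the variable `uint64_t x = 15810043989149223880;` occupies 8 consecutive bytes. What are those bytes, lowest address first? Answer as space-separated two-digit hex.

DB 68 8F 3E 30 8A 0B C8

15810043989149223880 in hexadecimal, padded to 64 bits, is 0xDB688F3E308A0BC8.
Split into bytes (most-significant first): DB 68 8F 3E 30 8A 0B C8.
Big-endian stores the most-significant byte at the lowest address.
So the memory order matches the most-significant-first order: DB 68 8F 3E 30 8A 0B C8.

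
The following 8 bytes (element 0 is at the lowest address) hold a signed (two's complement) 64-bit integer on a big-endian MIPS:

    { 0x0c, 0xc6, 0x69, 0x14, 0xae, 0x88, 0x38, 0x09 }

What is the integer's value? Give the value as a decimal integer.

920538711392270345

In big-endian order the high byte comes first in memory.
The bytes are already most-significant first: 0x0CC66914AE883809.
0x0CC66914AE883809 = 920538711392270345.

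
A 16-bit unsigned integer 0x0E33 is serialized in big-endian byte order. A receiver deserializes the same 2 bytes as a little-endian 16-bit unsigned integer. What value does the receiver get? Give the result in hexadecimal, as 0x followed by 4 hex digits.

0x330E

Stored big-endian, the bytes at ascending addresses are 0E 33.
Read back as little-endian, the first byte is least significant, giving 0x330E.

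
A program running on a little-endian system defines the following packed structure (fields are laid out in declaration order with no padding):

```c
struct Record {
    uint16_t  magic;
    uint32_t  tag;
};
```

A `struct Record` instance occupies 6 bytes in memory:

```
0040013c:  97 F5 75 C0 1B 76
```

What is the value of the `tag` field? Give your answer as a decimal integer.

1981530229

`tag` follows `magic` (2 bytes), so it starts at byte offset 2 and occupies 4 bytes.
Bytes at offsets 2..5: 75 C0 1B 76.
Little-endian stores the least-significant byte at the lowest address.
Reassemble most-significant byte first: 76 1B C0 75 → 0x761BC075.
0x761BC075 = 1981530229.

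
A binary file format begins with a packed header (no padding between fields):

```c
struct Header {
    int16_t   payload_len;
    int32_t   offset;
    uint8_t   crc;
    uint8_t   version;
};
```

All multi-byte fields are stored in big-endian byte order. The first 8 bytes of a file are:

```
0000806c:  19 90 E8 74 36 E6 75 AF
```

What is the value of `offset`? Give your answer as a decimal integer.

`offset` follows `payload_len` (2 bytes), so it starts at byte offset 2 and occupies 4 bytes.
Bytes at offsets 2..5: E8 74 36 E6.
Big-endian: lowest address holds the most-significant byte.
The bytes are already most-significant first: 0xE87436E6.
Top bit is set, so as a signed 32-bit value this is 0xE87436E6 − 2^32 = -395036954.

-395036954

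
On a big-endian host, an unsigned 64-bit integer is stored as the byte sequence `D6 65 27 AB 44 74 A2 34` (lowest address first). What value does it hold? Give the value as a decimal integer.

Big-endian stores the most-significant byte at the lowest address.
The bytes are already most-significant first: 0xD66527AB4474A234.
0xD66527AB4474A234 = 15448797713305739828.

15448797713305739828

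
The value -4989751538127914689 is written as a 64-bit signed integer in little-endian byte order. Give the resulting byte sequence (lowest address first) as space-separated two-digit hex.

Two's complement of -4989751538127914689 in 64 bits: 4989751538127914689 = 0x453F28964B92C6C1; invert → 0xBAC0D769B46D393E; add 1 → 0xBAC0D769B46D393F.
Split into bytes (most-significant first): BA C0 D7 69 B4 6D 39 3F.
Little-endian: lowest address holds the least-significant byte.
So at ascending addresses the bytes are 3F 39 6D B4 69 D7 C0 BA.

3F 39 6D B4 69 D7 C0 BA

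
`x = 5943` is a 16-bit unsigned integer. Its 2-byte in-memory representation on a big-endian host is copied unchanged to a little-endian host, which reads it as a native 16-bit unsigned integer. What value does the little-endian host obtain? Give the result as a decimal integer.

5943 in 16-bit hexadecimal is 0x1737.
Stored big-endian, the bytes at ascending addresses are 17 37.
Read back as little-endian, the first byte is least significant, giving 0x3717.
0x3717 = 14103.

14103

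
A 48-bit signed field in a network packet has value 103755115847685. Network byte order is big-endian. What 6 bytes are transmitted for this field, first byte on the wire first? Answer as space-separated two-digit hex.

103755115847685 in hexadecimal, padded to 48 bits, is 0x5E5D5ED2E005.
Split into bytes (most-significant first): 5E 5D 5E D2 E0 05.
Big-endian stores the most-significant byte at the lowest address.
So the memory order matches the most-significant-first order: 5E 5D 5E D2 E0 05.

5E 5D 5E D2 E0 05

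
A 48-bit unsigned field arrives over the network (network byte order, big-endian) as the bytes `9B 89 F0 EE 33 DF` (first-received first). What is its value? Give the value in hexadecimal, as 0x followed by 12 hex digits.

Big-endian: lowest address holds the most-significant byte.
The bytes are already most-significant first: 0x9B89F0EE33DF.

0x9B89F0EE33DF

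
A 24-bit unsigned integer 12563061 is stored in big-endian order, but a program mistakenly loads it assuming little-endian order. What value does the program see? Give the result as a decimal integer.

7713471

12563061 in 24-bit hexadecimal is 0xBFB275.
Stored big-endian, the bytes at ascending addresses are BF B2 75.
Read back as little-endian, the first byte is least significant, giving 0x75B2BF.
0x75B2BF = 7713471.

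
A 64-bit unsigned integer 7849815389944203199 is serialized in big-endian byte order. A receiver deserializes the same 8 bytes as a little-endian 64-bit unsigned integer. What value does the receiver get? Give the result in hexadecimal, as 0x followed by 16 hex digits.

0xBFC704CE8125F06C

7849815389944203199 in 64-bit hexadecimal is 0x6CF02581CE04C7BF.
Stored big-endian, the bytes at ascending addresses are 6C F0 25 81 CE 04 C7 BF.
Read back as little-endian, the first byte is least significant, giving 0xBFC704CE8125F06C.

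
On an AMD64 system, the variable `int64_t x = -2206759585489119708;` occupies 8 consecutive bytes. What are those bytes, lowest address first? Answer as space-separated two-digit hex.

24 96 3B 52 D9 03 60 E1

Two's complement of -2206759585489119708 in 64 bits: 2206759585489119708 = 0x1E9FFC26ADC469DC; invert → 0xE16003D9523B9623; add 1 → 0xE16003D9523B9624.
Split into bytes (most-significant first): E1 60 03 D9 52 3B 96 24.
Little-endian stores the least-significant byte at the lowest address.
So at ascending addresses the bytes are 24 96 3B 52 D9 03 60 E1.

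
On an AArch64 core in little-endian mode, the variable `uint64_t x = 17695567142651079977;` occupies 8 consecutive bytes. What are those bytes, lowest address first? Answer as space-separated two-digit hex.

17695567142651079977 in hexadecimal, padded to 64 bits, is 0xF593488FA4CAAD29.
Split into bytes (most-significant first): F5 93 48 8F A4 CA AD 29.
Little-endian: lowest address holds the least-significant byte.
So at ascending addresses the bytes are 29 AD CA A4 8F 48 93 F5.

29 AD CA A4 8F 48 93 F5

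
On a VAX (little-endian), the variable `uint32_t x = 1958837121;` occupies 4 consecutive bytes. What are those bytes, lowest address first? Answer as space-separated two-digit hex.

81 7B C1 74

1958837121 in hexadecimal, padded to 32 bits, is 0x74C17B81.
Split into bytes (most-significant first): 74 C1 7B 81.
In little-endian order the low byte comes first in memory.
So at ascending addresses the bytes are 81 7B C1 74.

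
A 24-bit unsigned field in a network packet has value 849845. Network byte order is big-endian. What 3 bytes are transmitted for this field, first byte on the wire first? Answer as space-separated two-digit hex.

849845 in hexadecimal, padded to 24 bits, is 0x0CF7B5.
Split into bytes (most-significant first): 0C F7 B5.
In big-endian order the high byte comes first in memory.
So the memory order matches the most-significant-first order: 0C F7 B5.

0C F7 B5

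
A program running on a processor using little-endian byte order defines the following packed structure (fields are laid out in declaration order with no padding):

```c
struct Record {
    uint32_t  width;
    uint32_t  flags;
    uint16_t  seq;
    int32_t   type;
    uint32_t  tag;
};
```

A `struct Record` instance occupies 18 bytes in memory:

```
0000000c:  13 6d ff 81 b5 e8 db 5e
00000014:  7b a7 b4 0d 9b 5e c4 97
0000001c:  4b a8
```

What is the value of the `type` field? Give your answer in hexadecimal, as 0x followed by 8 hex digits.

0x5E9B0DB4

`type` follows `width` (4 B), `flags` (4 B), `seq` (2 B), so it starts at offset 4 + 4 + 2 = 10 and occupies 4 bytes.
Bytes at offsets 10..13: B4 0D 9B 5E.
Little-endian stores the least-significant byte at the lowest address.
Reassemble most-significant byte first: 5E 9B 0D B4 → 0x5E9B0DB4.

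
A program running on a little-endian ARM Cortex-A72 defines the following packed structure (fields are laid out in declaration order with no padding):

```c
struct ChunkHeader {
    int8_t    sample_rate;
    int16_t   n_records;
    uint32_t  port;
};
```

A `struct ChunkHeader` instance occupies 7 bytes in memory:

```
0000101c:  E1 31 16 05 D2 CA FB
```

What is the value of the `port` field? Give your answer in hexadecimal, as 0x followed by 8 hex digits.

0xFBCAD205

`port` follows `sample_rate` (1 B), `n_records` (2 B), so it starts at offset 1 + 2 = 3 and occupies 4 bytes.
Bytes at offsets 3..6: 05 D2 CA FB.
Little-endian stores the least-significant byte at the lowest address.
Reassemble most-significant byte first: FB CA D2 05 → 0xFBCAD205.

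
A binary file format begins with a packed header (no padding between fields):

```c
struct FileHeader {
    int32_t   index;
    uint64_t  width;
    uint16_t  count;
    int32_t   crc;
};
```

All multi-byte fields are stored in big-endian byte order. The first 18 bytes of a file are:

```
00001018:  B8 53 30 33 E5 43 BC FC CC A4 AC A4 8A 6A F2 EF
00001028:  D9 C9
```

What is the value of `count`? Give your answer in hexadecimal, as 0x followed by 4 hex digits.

`count` follows `index` (4 B), `width` (8 B), so it starts at offset 4 + 8 = 12 and occupies 2 bytes.
Bytes at offsets 12..13: 8A 6A.
Big-endian: lowest address holds the most-significant byte.
The bytes are already most-significant first: 0x8A6A.

0x8A6A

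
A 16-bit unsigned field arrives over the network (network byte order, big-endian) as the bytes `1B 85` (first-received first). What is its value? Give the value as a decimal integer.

7045

Big-endian: lowest address holds the most-significant byte.
The bytes are already most-significant first: 0x1B85.
0x1B85 = 7045.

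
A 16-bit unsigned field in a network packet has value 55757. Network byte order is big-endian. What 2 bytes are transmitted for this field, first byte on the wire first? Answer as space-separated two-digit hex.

55757 in hexadecimal, padded to 16 bits, is 0xD9CD.
Split into bytes (most-significant first): D9 CD.
Big-endian: lowest address holds the most-significant byte.
So the memory order matches the most-significant-first order: D9 CD.

D9 CD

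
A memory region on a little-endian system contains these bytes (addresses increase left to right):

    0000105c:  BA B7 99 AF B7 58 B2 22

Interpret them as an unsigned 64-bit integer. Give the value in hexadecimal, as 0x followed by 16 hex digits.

0x22B258B7AF99B7BA

Little-endian: lowest address holds the least-significant byte.
Reassemble most-significant byte first: 22 B2 58 B7 AF 99 B7 BA → 0x22B258B7AF99B7BA.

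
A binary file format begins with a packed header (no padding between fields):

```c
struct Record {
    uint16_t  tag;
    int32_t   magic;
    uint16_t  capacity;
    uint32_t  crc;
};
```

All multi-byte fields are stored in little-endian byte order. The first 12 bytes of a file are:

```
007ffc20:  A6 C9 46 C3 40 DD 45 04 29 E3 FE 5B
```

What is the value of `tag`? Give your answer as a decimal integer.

51622

`tag` is the first field, at byte offset 0, occupying 2 bytes.
Bytes at offsets 0..1: A6 C9.
In little-endian order the low byte comes first in memory.
Reassemble most-significant byte first: C9 A6 → 0xC9A6.
0xC9A6 = 51622.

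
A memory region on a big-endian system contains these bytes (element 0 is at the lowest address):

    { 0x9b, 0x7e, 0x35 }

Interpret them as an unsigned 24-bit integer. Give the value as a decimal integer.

10190389

Big-endian: lowest address holds the most-significant byte.
The bytes are already most-significant first: 0x9B7E35.
0x9B7E35 = 10190389.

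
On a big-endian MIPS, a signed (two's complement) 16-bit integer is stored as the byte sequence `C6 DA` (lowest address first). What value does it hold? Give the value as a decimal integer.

Big-endian stores the most-significant byte at the lowest address.
The bytes are already most-significant first: 0xC6DA.
Top bit is set, so as a signed 16-bit value this is 0xC6DA − 2^16 = -14630.

-14630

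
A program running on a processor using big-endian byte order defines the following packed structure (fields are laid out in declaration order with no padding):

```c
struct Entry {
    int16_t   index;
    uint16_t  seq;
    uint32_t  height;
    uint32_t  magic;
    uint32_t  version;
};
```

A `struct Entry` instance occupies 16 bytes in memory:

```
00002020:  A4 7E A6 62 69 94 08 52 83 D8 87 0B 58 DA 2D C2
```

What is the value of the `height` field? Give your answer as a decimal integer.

`height` follows `index` (2 B), `seq` (2 B), so it starts at offset 2 + 2 = 4 and occupies 4 bytes.
Bytes at offsets 4..7: 69 94 08 52.
In big-endian order the high byte comes first in memory.
The bytes are already most-significant first: 0x69940852.
0x69940852 = 1771309138.

1771309138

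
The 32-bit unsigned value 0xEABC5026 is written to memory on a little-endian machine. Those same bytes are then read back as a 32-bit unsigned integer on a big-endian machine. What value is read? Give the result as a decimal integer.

Stored little-endian, the bytes at ascending addresses are 26 50 BC EA.
Read back as big-endian, the last byte is least significant, giving 0x2650BCEA.
0x2650BCEA = 642825450.

642825450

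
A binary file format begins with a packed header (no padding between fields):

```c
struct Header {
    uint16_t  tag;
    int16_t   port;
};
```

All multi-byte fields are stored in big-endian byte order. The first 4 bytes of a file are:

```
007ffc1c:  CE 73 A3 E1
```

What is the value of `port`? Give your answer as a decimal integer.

-23583

`port` follows `tag` (2 bytes), so it starts at byte offset 2 and occupies 2 bytes.
Bytes at offsets 2..3: A3 E1.
Big-endian: lowest address holds the most-significant byte.
The bytes are already most-significant first: 0xA3E1.
Top bit is set, so as a signed 16-bit value this is 0xA3E1 − 2^16 = -23583.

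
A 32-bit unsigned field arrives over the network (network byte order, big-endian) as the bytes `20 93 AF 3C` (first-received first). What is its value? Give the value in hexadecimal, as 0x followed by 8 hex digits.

Big-endian: lowest address holds the most-significant byte.
The bytes are already most-significant first: 0x2093AF3C.

0x2093AF3C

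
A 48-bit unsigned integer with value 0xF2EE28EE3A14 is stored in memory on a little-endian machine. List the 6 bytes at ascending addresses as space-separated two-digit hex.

14 3A EE 28 EE F2

Split into bytes (most-significant first): F2 EE 28 EE 3A 14.
In little-endian order the low byte comes first in memory.
So at ascending addresses the bytes are 14 3A EE 28 EE F2.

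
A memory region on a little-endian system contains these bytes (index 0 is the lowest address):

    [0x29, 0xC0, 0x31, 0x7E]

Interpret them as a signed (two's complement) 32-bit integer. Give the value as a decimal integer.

In little-endian order the low byte comes first in memory.
Reassemble most-significant byte first: 7E 31 C0 29 → 0x7E31C029.
0x7E31C029 = 2117189673.

2117189673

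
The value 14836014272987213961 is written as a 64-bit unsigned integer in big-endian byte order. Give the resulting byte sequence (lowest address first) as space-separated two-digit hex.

14836014272987213961 in hexadecimal, padded to 64 bits, is 0xCDE41C6070073089.
Split into bytes (most-significant first): CD E4 1C 60 70 07 30 89.
Big-endian stores the most-significant byte at the lowest address.
So the memory order matches the most-significant-first order: CD E4 1C 60 70 07 30 89.

CD E4 1C 60 70 07 30 89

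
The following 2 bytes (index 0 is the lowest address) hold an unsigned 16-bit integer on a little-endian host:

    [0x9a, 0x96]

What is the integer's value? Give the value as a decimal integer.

38554

Little-endian stores the least-significant byte at the lowest address.
Reassemble most-significant byte first: 96 9A → 0x969A.
0x969A = 38554.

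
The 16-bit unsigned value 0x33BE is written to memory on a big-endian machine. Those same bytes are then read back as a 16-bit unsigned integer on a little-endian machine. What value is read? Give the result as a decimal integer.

48691

Stored big-endian, the bytes at ascending addresses are 33 BE.
Read back as little-endian, the first byte is least significant, giving 0xBE33.
0xBE33 = 48691.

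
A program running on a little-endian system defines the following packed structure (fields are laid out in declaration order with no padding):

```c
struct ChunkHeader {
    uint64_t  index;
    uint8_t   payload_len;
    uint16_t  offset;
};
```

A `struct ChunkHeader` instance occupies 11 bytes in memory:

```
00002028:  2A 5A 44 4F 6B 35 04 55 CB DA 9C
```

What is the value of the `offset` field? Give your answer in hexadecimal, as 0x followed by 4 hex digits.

0x9CDA

`offset` follows `index` (8 B), `payload_len` (1 B), so it starts at offset 8 + 1 = 9 and occupies 2 bytes.
Bytes at offsets 9..10: DA 9C.
Little-endian: lowest address holds the least-significant byte.
Reassemble most-significant byte first: 9C DA → 0x9CDA.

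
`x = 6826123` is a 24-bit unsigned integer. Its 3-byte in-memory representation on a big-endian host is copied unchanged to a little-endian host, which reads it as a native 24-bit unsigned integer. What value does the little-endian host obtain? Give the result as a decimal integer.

9119848

6826123 in 24-bit hexadecimal is 0x68288B.
Stored big-endian, the bytes at ascending addresses are 68 28 8B.
Read back as little-endian, the first byte is least significant, giving 0x8B2868.
0x8B2868 = 9119848.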